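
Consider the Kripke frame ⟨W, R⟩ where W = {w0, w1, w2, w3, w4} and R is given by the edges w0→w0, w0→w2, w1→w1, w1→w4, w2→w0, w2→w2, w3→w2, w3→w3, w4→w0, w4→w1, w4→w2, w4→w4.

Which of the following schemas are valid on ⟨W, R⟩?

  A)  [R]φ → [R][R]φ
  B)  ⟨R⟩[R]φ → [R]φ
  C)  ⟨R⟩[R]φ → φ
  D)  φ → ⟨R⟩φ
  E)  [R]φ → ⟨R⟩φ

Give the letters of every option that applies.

D, E

R is reflexive: each world relates to itself.
R is not symmetric: w3 R w2 but not w2 R w3.
R is not transitive: w1 R w4 and w4 R w0 but not w1 R w0.
R is not euclidean: w3 R w2 and w3 R w3 but not w2 R w3.
R is serial: every world has an R-successor.
(A) [R]φ → [R][R]φ is axiom 4; it is valid on a frame exactly when R is transitive. R is not transitive, so not valid.
(B) ⟨R⟩[R]φ → [R]φ (the dual of axiom 5) characterises the euclidean frames. R is not euclidean — not valid.
(C) the dual of axiom B: valid iff R is symmetric. R is not symmetric — not valid.
(D) φ → ⟨R⟩φ is the dual of axiom T; it is valid on a frame exactly when R is reflexive. R is reflexive, so valid.
(E) axiom D: valid iff R is serial. R is serial — valid.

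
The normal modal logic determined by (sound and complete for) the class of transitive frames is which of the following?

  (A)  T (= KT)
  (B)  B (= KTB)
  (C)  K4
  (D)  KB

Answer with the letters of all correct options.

C

(A) T (= KT) is determined by the class of reflexive frames.
(B) B (= KTB) is determined by the class of reflexive and symmetric frames.
(C) K4 is determined by exactly this class.
(D) KB is determined by the class of symmetric frames.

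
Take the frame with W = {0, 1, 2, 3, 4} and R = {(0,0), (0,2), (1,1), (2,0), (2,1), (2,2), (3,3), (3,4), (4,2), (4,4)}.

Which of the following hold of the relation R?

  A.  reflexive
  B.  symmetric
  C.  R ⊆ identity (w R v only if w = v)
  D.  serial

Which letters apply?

(A) reflexive: each world relates to itself.
(B) not symmetric: 2 R 1 but not 1 R 2.
(C) not ⊆ identity: 0 R 2 with 0 ≠ 2.
(D) serial: every world has an R-successor.

A, D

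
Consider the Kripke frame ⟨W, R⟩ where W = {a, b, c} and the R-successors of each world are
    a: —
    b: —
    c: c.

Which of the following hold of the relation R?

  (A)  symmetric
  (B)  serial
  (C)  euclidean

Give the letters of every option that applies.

(A) symmetric: every R-edge is matched by its reverse.
(B) not serial: a has no R-successor.
(C) euclidean: any two R-successors of the same world are R-related.

A, C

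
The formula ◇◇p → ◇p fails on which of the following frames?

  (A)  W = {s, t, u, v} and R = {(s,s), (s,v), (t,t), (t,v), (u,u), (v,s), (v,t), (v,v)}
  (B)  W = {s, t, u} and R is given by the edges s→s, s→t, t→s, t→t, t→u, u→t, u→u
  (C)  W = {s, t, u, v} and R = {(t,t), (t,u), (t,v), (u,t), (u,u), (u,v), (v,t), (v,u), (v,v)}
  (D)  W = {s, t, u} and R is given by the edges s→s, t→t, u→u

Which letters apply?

A, B

The schema ◇◇p → ◇p is the dual of axiom 4; it is valid on a frame iff R is transitive.
(A) R is not transitive (s R v and v R t but not s R t), so the schema fails here.
(B) R is not transitive (s R t and t R u but not s R u), so the schema fails here.
(C) R is transitive (R is closed under composition), so the schema is valid here.
(D) R is transitive (R is closed under composition), so the schema is valid here.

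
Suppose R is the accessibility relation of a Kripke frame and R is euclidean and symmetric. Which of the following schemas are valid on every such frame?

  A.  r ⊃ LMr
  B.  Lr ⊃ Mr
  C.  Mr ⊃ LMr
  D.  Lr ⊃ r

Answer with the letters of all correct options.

A, C

A symmetric euclidean relation is transitive (uRv and vRw give vRu by symmetry, then uRw by the euclidean condition, applied at v).
(A) r ⊃ LMr is axiom B, which corresponds to symmetry. Every such R is symmetric — valid.
(B) Lr ⊃ Mr is axiom D, which corresponds to seriality. Such an R need not be serial — not valid.
(C) Mr ⊃ LMr is axiom 5; it is valid on a frame exactly when R is euclidean. Every such R is euclidean, so valid.
(D) Lr ⊃ r (axiom T) characterises the reflexive frames. Such an R need not be reflexive — not valid.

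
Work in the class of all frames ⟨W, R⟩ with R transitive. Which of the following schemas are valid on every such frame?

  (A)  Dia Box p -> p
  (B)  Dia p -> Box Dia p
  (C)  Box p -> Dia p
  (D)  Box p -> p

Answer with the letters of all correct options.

none

(A) Dia Box p -> p is the dual of axiom B, which corresponds to symmetry. Such an R need not be symmetric — not valid.
(B) Dia p -> Box Dia p is axiom 5; it is valid on a frame exactly when R is euclidean. Such an R need not be euclidean, so not valid.
(C) Box p -> Dia p is axiom D, which corresponds to seriality. Such an R need not be serial — not valid.
(D) axiom T: valid iff R is reflexive. Such an R need not be reflexive — not valid.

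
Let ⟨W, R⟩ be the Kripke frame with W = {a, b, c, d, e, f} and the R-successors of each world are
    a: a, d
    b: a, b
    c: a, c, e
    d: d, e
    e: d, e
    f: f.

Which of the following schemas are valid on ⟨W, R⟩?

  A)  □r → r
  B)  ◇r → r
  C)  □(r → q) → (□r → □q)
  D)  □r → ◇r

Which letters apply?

R is reflexive: each world relates to itself.
R is serial: every world has an R-successor.
R is not a subset of the identity: a R d with a ≠ d.
(A) □r → r is axiom T; it is valid on a frame exactly when R is reflexive. R is reflexive, so valid.
(B) ◇r → r (the converse of T) corresponds to R being a subset of the identity. Here R ⊄ identity, so not valid.
(C) □(r → q) → (□r → □q) is axiom K, valid on every Kripke frame — valid.
(D) axiom D: valid iff R is serial. R is serial — valid.

A, C, D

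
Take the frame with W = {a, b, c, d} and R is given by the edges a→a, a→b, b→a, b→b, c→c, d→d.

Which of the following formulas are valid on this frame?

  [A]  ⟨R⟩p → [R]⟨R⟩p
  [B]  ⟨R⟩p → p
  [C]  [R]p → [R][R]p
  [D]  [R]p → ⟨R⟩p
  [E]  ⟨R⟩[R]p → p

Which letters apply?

A, C, D, E

R is symmetric: every R-edge is matched by its reverse.
R is transitive: R is closed under composition.
R is euclidean: any two R-successors of the same world are R-related.
R is serial: every world has an R-successor.
R is not a subset of the identity: a R b with a ≠ b.
(A) axiom 5: valid iff R is euclidean. R is euclidean — valid.
(B) ⟨R⟩p → p (the converse of T) corresponds to R being a subset of the identity. Here R ⊄ identity, so not valid.
(C) [R]p → [R][R]p is axiom 4; it is valid on a frame exactly when R is transitive. R is transitive, so valid.
(D) [R]p → ⟨R⟩p is axiom D, which corresponds to seriality. R is serial — valid.
(E) ⟨R⟩[R]p → p (the dual of axiom B) characterises the symmetric frames. R is symmetric — valid.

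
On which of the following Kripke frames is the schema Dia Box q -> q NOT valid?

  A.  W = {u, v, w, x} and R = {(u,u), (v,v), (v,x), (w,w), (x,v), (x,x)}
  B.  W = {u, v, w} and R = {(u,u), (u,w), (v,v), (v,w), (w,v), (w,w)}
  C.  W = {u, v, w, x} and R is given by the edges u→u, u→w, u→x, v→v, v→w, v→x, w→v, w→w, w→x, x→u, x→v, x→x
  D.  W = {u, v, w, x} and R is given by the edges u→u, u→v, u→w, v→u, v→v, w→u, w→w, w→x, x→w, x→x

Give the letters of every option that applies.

The schema Dia Box q -> q is the dual of axiom B; it is valid on a frame iff R is symmetric.
(A) R is symmetric (every R-edge is matched by its reverse), so the schema is valid here.
(B) R is not symmetric (u R w but not w R u), so the schema fails here.
(C) R is not symmetric (u R w but not w R u), so the schema fails here.
(D) R is symmetric (every R-edge is matched by its reverse), so the schema is valid here.

B, C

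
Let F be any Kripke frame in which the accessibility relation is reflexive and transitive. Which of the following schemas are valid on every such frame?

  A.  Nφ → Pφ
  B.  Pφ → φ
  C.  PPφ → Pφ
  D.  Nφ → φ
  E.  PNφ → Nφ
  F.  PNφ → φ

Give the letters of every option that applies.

A, C, D

Reflexive relations are serial.
(A) axiom D: valid iff R is serial. Every such R is serial — valid.
(B) Pφ → φ is valid only on frames where every R-edge is a self-loop. Such an R need not be a subset of the identity — not valid.
(C) the dual of axiom 4: valid iff R is transitive. Every such R is transitive — valid.
(D) axiom T: valid iff R is reflexive. Every such R is reflexive — valid.
(E) PNφ → Nφ is the dual of axiom 5; it is valid on a frame exactly when R is euclidean. Such an R need not be euclidean, so not valid.
(F) PNφ → φ is the dual of axiom B; it is valid on a frame exactly when R is symmetric. Such an R need not be symmetric, so not valid.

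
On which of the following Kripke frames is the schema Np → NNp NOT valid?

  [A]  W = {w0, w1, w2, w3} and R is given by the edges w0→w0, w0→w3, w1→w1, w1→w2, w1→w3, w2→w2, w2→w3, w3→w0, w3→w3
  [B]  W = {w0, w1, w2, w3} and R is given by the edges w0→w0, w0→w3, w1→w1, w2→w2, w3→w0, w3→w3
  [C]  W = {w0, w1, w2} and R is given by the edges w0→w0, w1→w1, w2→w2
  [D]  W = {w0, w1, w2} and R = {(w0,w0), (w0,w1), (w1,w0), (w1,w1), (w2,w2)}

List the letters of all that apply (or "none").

The schema Np → NNp is axiom 4; it is valid on a frame iff R is transitive.
(A) R is not transitive (w1 R w3 and w3 R w0 but not w1 R w0), so the schema fails here.
(B) R is transitive (R is closed under composition), so the schema is valid here.
(C) R is transitive (R is closed under composition), so the schema is valid here.
(D) R is transitive (R is closed under composition), so the schema is valid here.

A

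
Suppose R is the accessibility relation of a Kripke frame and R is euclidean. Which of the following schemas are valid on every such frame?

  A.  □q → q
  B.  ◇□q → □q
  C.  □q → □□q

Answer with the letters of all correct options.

B

(A) □q → q (axiom T) characterises the reflexive frames. Such an R need not be reflexive — not valid.
(B) the dual of axiom 5: valid iff R is euclidean. Every such R is euclidean — valid.
(C) □q → □□q is axiom 4; it is valid on a frame exactly when R is transitive. Such an R need not be transitive, so not valid.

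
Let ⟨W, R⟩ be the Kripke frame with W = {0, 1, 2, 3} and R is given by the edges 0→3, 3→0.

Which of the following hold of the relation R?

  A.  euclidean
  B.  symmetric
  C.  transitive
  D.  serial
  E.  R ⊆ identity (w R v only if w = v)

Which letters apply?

B

(A) not euclidean: 0 R 3 and 0 R 3 but not 3 R 3.
(B) symmetric: every R-edge is matched by its reverse.
(C) not transitive: 0 R 3 and 3 R 0 but not 0 R 0.
(D) not serial: 1 has no R-successor.
(E) not ⊆ identity: 0 R 3 with 0 ≠ 3.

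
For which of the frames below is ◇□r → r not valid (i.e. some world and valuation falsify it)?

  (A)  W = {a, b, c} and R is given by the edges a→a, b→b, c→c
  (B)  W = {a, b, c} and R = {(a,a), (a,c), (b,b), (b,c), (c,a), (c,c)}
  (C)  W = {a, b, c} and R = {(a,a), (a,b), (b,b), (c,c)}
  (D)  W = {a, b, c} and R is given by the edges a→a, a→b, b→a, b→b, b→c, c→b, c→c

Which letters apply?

The schema ◇□r → r is the dual of axiom B; it is valid on a frame iff R is symmetric.
(A) R is symmetric (every R-edge is matched by its reverse), so the schema is valid here.
(B) R is not symmetric (b R c but not c R b), so the schema fails here.
(C) R is not symmetric (a R b but not b R a), so the schema fails here.
(D) R is symmetric (every R-edge is matched by its reverse), so the schema is valid here.

B, C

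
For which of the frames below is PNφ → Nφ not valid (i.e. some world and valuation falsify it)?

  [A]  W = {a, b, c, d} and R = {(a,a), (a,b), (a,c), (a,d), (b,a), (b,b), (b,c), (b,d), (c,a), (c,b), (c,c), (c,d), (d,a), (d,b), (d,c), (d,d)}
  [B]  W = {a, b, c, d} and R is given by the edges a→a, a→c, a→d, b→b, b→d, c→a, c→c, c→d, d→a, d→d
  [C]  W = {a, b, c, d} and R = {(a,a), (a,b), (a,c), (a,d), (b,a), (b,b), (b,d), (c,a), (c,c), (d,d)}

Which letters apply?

B, C

The schema PNφ → Nφ is the dual of axiom 5; it is valid on a frame iff R is euclidean.
(A) R is euclidean (any two R-successors of the same world are R-related), so the schema is valid here.
(B) R is not euclidean (a R d and a R c but not d R c), so the schema fails here.
(C) R is not euclidean (a R b and a R c but not b R c), so the schema fails here.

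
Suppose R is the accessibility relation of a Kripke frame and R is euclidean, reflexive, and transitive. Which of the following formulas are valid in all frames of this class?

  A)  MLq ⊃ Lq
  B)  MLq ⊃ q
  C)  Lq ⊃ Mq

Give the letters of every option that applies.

A, B, C

A relation that is euclidean, reflexive, and transitive is also serial and symmetric.
(A) the dual of axiom 5: valid iff R is euclidean. Every such R is euclidean — valid.
(B) the dual of axiom B: valid iff R is symmetric. Every such R is symmetric — valid.
(C) Lq ⊃ Mq is axiom D; it is valid on a frame exactly when R is serial. Every such R is serial, so valid.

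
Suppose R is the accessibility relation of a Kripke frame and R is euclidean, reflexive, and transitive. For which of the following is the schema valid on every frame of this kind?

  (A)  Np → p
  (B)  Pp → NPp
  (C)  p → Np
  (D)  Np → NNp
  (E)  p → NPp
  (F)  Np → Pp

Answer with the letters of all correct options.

A relation that is euclidean, reflexive, and transitive is also serial and symmetric.
(A) Np → p is axiom T; it is valid on a frame exactly when R is reflexive. Every such R is reflexive, so valid.
(B) Pp → NPp is axiom 5; it is valid on a frame exactly when R is euclidean. Every such R is euclidean, so valid.
(C) p → Np is valid only on frames where every R-edge is a self-loop. Such an R need not be a subset of the identity — not valid.
(D) Np → NNp is axiom 4; it is valid on a frame exactly when R is transitive. Every such R is transitive, so valid.
(E) p → NPp (axiom B) characterises the symmetric frames. Every such R is symmetric — valid.
(F) axiom D: valid iff R is serial. Every such R is serial — valid.

A, B, D, E, F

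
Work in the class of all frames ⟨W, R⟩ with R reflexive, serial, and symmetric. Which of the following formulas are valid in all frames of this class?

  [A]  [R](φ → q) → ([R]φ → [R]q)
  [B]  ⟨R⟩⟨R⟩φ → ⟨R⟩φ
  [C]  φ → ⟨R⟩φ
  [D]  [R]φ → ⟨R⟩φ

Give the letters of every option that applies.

A, C, D

(A) [R](φ → q) → ([R]φ → [R]q) is axiom K, valid on every Kripke frame — valid.
(B) the dual of axiom 4: valid iff R is transitive. Such an R need not be transitive — not valid.
(C) the dual of axiom T: valid iff R is reflexive. Every such R is reflexive — valid.
(D) [R]φ → ⟨R⟩φ is axiom D, which corresponds to seriality. Every such R is serial — valid.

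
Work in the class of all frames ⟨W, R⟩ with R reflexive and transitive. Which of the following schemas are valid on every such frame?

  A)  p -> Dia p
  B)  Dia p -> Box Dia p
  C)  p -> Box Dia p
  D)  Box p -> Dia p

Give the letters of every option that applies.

Reflexive relations are serial.
(A) p -> Dia p is the dual of axiom T; it is valid on a frame exactly when R is reflexive. Every such R is reflexive, so valid.
(B) axiom 5: valid iff R is euclidean. Such an R need not be euclidean — not valid.
(C) p -> Box Dia p is axiom B; it is valid on a frame exactly when R is symmetric. Such an R need not be symmetric, so not valid.
(D) Box p -> Dia p is axiom D, which corresponds to seriality. Every such R is serial — valid.

A, D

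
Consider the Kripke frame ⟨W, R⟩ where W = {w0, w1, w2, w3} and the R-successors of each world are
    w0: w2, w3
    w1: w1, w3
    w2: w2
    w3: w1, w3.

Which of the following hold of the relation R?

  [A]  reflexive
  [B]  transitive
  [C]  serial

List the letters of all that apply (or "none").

(A) not reflexive: not w0 R w0.
(B) not transitive: w0 R w3 and w3 R w1 but not w0 R w1.
(C) serial: every world has an R-successor.

C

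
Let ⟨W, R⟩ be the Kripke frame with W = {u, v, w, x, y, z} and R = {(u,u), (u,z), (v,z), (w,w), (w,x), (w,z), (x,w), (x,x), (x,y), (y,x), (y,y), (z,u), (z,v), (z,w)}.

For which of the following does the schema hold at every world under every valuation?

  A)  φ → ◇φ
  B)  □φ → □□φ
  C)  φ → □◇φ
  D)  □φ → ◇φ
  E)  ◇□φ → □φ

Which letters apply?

C, D

R is not reflexive: not v R v.
R is symmetric: every R-edge is matched by its reverse.
R is not transitive: u R z and z R v but not u R v.
R is not euclidean: w R x and w R z but not x R z.
R is serial: every world has an R-successor.
(A) φ → ◇φ is the dual of axiom T; it is valid on a frame exactly when R is reflexive. R is not reflexive, so not valid.
(B) □φ → □□φ is axiom 4, which corresponds to transitivity. R is not transitive — not valid.
(C) φ → □◇φ is axiom B, which corresponds to symmetry. R is symmetric — valid.
(D) □φ → ◇φ is axiom D; it is valid on a frame exactly when R is serial. R is serial, so valid.
(E) the dual of axiom 5: valid iff R is euclidean. R is not euclidean — not valid.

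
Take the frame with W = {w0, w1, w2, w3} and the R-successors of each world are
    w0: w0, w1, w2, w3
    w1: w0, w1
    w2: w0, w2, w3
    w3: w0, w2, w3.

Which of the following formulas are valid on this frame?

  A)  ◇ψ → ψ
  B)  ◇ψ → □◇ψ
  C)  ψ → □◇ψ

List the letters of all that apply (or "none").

C

R is symmetric: every R-edge is matched by its reverse.
R is not euclidean: w0 R w1 and w0 R w2 but not w1 R w2.
R is not a subset of the identity: w0 R w1 with w0 ≠ w1.
(A) ◇ψ → ψ (the converse of T) corresponds to R being a subset of the identity. Here R ⊄ identity, so not valid.
(B) ◇ψ → □◇ψ (axiom 5) characterises the euclidean frames. R is not euclidean — not valid.
(C) axiom B: valid iff R is symmetric. R is symmetric — valid.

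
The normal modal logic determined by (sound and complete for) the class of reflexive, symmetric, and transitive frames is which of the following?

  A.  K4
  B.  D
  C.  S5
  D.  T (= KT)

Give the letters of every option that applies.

C

(A) K4 is determined by the class of transitive frames.
(B) D is determined by the class of serial frames.
(C) S5 is determined by exactly this class.
(D) T (= KT) is determined by the class of reflexive frames.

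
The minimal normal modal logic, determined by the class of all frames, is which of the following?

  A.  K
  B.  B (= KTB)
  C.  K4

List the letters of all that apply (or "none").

A

(A) K is determined by exactly this class.
(B) B (= KTB) is determined by the class of reflexive and symmetric frames.
(C) K4 is determined by the class of transitive frames.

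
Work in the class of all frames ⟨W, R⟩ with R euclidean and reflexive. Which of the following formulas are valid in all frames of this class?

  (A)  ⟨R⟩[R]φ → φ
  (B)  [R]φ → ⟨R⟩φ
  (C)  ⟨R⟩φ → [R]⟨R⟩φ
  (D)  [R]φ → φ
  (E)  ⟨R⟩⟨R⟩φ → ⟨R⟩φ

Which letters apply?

A, B, C, D, E

A reflexive euclidean relation is also symmetric (from wRw and wRv the euclidean condition gives vRw) and hence transitive; it is an equivalence relation.
(A) the dual of axiom B: valid iff R is symmetric. Every such R is symmetric — valid.
(B) [R]φ → ⟨R⟩φ is axiom D; it is valid on a frame exactly when R is serial. Every such R is serial, so valid.
(C) ⟨R⟩φ → [R]⟨R⟩φ (axiom 5) characterises the euclidean frames. Every such R is euclidean — valid.
(D) [R]φ → φ (axiom T) characterises the reflexive frames. Every such R is reflexive — valid.
(E) ⟨R⟩⟨R⟩φ → ⟨R⟩φ is the dual of axiom 4, which corresponds to transitivity. Every such R is transitive — valid.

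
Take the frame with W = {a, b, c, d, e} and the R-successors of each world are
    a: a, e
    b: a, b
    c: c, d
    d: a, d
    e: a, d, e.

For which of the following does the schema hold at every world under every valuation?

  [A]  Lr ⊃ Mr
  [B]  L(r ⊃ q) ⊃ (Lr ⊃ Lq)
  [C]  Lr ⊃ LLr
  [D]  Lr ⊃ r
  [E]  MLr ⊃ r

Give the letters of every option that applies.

R is reflexive: each world relates to itself.
R is not symmetric: b R a but not a R b.
R is not transitive: a R e and e R d but not a R d.
R is serial: every world has an R-successor.
(A) Lr ⊃ Mr is axiom D; it is valid on a frame exactly when R is serial. R is serial, so valid.
(B) L(r ⊃ q) ⊃ (Lr ⊃ Lq) is axiom K, valid on every Kripke frame — valid.
(C) Lr ⊃ LLr is axiom 4; it is valid on a frame exactly when R is transitive. R is not transitive, so not valid.
(D) Lr ⊃ r is axiom T; it is valid on a frame exactly when R is reflexive. R is reflexive, so valid.
(E) MLr ⊃ r (the dual of axiom B) characterises the symmetric frames. R is not symmetric — not valid.

A, B, D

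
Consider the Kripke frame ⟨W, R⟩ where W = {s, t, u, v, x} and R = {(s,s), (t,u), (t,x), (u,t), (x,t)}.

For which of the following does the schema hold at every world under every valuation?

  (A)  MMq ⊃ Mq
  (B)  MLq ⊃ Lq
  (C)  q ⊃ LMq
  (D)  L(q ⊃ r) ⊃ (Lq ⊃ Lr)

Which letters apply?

R is symmetric: every R-edge is matched by its reverse.
R is not transitive: t R u and u R t but not t R t.
R is not euclidean: t R u and t R x but not u R x.
(A) MMq ⊃ Mq is the dual of axiom 4; it is valid on a frame exactly when R is transitive. R is not transitive, so not valid.
(B) MLq ⊃ Lq (the dual of axiom 5) characterises the euclidean frames. R is not euclidean — not valid.
(C) q ⊃ LMq is axiom B; it is valid on a frame exactly when R is symmetric. R is symmetric, so valid.
(D) L(q ⊃ r) ⊃ (Lq ⊃ Lr) is the K axiom; it holds on all frames — valid.

C, D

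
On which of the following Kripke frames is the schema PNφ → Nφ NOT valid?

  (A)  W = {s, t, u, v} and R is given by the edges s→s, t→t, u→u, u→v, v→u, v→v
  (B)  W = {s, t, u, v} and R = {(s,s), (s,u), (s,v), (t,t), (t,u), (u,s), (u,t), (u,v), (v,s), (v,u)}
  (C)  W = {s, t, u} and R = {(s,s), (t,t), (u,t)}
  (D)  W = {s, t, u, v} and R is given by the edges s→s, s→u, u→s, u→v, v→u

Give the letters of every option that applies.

B, D

The schema PNφ → Nφ is the dual of axiom 5; it is valid on a frame iff R is euclidean.
(A) R is euclidean (any two R-successors of the same world are R-related), so the schema is valid here.
(B) R is not euclidean (u R s and u R t but not s R t), so the schema fails here.
(C) R is euclidean (any two R-successors of the same world are R-related), so the schema is valid here.
(D) R is not euclidean (u R s and u R v but not s R v), so the schema fails here.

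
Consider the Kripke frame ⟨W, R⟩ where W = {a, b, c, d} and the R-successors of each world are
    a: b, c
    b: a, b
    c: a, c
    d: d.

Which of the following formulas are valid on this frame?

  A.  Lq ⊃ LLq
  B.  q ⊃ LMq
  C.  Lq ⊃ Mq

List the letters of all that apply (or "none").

R is symmetric: every R-edge is matched by its reverse.
R is not transitive: a R b and b R a but not a R a.
R is serial: every world has an R-successor.
(A) Lq ⊃ LLq is axiom 4; it is valid on a frame exactly when R is transitive. R is not transitive, so not valid.
(B) axiom B: valid iff R is symmetric. R is symmetric — valid.
(C) Lq ⊃ Mq is axiom D; it is valid on a frame exactly when R is serial. R is serial, so valid.

B, C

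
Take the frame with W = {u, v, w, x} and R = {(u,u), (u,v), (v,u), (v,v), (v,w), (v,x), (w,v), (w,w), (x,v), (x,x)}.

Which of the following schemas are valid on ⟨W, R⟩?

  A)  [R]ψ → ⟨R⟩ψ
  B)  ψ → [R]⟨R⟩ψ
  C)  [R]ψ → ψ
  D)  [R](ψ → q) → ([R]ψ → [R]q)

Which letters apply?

R is reflexive: each world relates to itself.
R is symmetric: every R-edge is matched by its reverse.
R is serial: every world has an R-successor.
(A) axiom D: valid iff R is serial. R is serial — valid.
(B) ψ → [R]⟨R⟩ψ (axiom B) characterises the symmetric frames. R is symmetric — valid.
(C) [R]ψ → ψ is axiom T; it is valid on a frame exactly when R is reflexive. R is reflexive, so valid.
(D) [R](ψ → q) → ([R]ψ → [R]q) is axiom K, valid on every Kripke frame — valid.

A, B, C, D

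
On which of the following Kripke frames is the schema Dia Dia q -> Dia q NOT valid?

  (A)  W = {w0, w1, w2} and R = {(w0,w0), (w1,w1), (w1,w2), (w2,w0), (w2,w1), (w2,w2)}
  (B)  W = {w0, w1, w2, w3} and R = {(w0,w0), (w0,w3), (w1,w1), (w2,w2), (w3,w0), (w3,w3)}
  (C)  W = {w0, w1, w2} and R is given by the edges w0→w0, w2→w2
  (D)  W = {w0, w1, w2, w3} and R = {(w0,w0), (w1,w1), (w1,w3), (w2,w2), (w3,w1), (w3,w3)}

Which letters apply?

The schema Dia Dia q -> Dia q is the dual of axiom 4; it is valid on a frame iff R is transitive.
(A) R is not transitive (w1 R w2 and w2 R w0 but not w1 R w0), so the schema fails here.
(B) R is transitive (R is closed under composition), so the schema is valid here.
(C) R is transitive (R is closed under composition), so the schema is valid here.
(D) R is transitive (R is closed under composition), so the schema is valid here.

A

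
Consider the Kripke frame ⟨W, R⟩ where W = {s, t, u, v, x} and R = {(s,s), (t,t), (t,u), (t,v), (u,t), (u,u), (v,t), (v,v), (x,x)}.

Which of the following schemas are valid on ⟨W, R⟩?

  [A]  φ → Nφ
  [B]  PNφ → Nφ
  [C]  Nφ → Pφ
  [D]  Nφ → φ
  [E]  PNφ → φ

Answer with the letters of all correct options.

C, D, E

R is reflexive: each world relates to itself.
R is symmetric: every R-edge is matched by its reverse.
R is not euclidean: t R u and t R v but not u R v.
R is serial: every world has an R-successor.
R is not a subset of the identity: t R u with t ≠ u.
(A) φ → Nφ is valid only on frames where every R-edge is a self-loop. Here R ⊄ identity — not valid.
(B) PNφ → Nφ is the dual of axiom 5, which corresponds to the euclidean property. R is not euclidean — not valid.
(C) Nφ → Pφ is axiom D; it is valid on a frame exactly when R is serial. R is serial, so valid.
(D) Nφ → φ is axiom T; it is valid on a frame exactly when R is reflexive. R is reflexive, so valid.
(E) PNφ → φ (the dual of axiom B) characterises the symmetric frames. R is symmetric — valid.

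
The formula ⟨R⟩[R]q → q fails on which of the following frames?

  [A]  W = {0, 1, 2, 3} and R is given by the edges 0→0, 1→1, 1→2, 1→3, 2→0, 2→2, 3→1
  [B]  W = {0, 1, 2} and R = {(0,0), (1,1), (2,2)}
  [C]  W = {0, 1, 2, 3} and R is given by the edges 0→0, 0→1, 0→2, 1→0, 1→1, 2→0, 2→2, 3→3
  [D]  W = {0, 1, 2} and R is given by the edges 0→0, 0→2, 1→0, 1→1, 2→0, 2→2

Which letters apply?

A, D

The schema ⟨R⟩[R]q → q is the dual of axiom B; it is valid on a frame iff R is symmetric.
(A) R is not symmetric (1 R 2 but not 2 R 1), so the schema fails here.
(B) R is symmetric (every R-edge is matched by its reverse), so the schema is valid here.
(C) R is symmetric (every R-edge is matched by its reverse), so the schema is valid here.
(D) R is not symmetric (1 R 0 but not 0 R 1), so the schema fails here.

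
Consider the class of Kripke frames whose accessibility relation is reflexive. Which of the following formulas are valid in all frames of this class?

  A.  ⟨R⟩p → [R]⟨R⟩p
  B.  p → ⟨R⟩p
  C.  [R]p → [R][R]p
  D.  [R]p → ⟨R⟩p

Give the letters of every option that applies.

A reflexive relation is serial.
(A) axiom 5: valid iff R is euclidean. Such an R need not be euclidean — not valid.
(B) p → ⟨R⟩p is the dual of axiom T, which corresponds to reflexivity. Every such R is reflexive — valid.
(C) axiom 4: valid iff R is transitive. Such an R need not be transitive — not valid.
(D) axiom D: valid iff R is serial. Every such R is serial — valid.

B, D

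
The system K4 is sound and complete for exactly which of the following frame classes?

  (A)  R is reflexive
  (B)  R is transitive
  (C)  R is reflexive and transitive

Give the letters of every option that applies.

(A) this class determines T (= KT), not K4.
(B) K4 is sound and complete for exactly this class.
(C) this class determines S4, not K4.

B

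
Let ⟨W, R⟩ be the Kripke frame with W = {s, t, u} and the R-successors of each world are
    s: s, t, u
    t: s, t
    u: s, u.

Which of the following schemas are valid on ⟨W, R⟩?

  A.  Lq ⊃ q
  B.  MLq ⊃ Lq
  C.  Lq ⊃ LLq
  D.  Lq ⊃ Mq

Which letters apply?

A, D

R is reflexive: each world relates to itself.
R is not transitive: t R s and s R u but not t R u.
R is not euclidean: s R t and s R u but not t R u.
R is serial: every world has an R-successor.
(A) Lq ⊃ q (axiom T) characterises the reflexive frames. R is reflexive — valid.
(B) MLq ⊃ Lq is the dual of axiom 5, which corresponds to the euclidean property. R is not euclidean — not valid.
(C) Lq ⊃ LLq is axiom 4, which corresponds to transitivity. R is not transitive — not valid.
(D) Lq ⊃ Mq (axiom D) characterises the serial frames. R is serial — valid.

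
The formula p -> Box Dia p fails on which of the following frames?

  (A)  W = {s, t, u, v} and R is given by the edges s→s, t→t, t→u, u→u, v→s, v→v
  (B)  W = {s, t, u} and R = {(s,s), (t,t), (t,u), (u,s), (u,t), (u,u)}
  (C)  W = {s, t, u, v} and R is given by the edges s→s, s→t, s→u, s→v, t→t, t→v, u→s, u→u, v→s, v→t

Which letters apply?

The schema p -> Box Dia p is axiom B; it is valid on a frame iff R is symmetric.
(A) R is not symmetric (t R u but not u R t), so the schema fails here.
(B) R is not symmetric (u R s but not s R u), so the schema fails here.
(C) R is not symmetric (s R t but not t R s), so the schema fails here.

A, B, C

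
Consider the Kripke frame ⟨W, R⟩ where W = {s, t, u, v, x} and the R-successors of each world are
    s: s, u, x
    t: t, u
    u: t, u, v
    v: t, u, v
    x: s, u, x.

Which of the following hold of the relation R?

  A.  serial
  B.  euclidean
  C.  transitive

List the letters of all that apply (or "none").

(A) serial: every world has an R-successor.
(B) not euclidean: s R u and s R s but not u R s.
(C) not transitive: s R u and u R t but not s R t.

A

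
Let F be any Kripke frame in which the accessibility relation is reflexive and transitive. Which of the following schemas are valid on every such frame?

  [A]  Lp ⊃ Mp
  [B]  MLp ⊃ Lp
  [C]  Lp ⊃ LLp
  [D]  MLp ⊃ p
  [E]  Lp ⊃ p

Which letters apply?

Reflexive relations are serial.
(A) Lp ⊃ Mp is axiom D, which corresponds to seriality. Every such R is serial — valid.
(B) the dual of axiom 5: valid iff R is euclidean. Such an R need not be euclidean — not valid.
(C) Lp ⊃ LLp is axiom 4; it is valid on a frame exactly when R is transitive. Every such R is transitive, so valid.
(D) MLp ⊃ p (the dual of axiom B) characterises the symmetric frames. Such an R need not be symmetric — not valid.
(E) Lp ⊃ p (axiom T) characterises the reflexive frames. Every such R is reflexive — valid.

A, C, E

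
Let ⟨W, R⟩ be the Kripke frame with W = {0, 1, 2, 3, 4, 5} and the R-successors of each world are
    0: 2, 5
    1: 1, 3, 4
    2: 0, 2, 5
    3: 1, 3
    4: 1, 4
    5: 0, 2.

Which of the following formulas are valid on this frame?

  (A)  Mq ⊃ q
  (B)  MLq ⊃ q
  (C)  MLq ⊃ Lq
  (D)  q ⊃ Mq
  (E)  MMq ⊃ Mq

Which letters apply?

B

R is not reflexive: not 0 R 0.
R is symmetric: every R-edge is matched by its reverse.
R is not transitive: 0 R 2 and 2 R 0 but not 0 R 0.
R is not euclidean: 1 R 3 and 1 R 4 but not 3 R 4.
R is not a subset of the identity: 0 R 2 with 0 ≠ 2.
(A) Mq ⊃ q (the converse of T) corresponds to R being a subset of the identity. Here R ⊄ identity, so not valid.
(B) MLq ⊃ q is the dual of axiom B, which corresponds to symmetry. R is symmetric — valid.
(C) the dual of axiom 5: valid iff R is euclidean. R is not euclidean — not valid.
(D) the dual of axiom T: valid iff R is reflexive. R is not reflexive — not valid.
(E) the dual of axiom 4: valid iff R is transitive. R is not transitive — not valid.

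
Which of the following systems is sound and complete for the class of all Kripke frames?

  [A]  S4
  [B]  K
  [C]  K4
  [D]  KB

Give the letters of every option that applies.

(A) S4 is determined by the class of reflexive and transitive frames.
(B) K is determined by exactly this class.
(C) K4 is determined by the class of transitive frames.
(D) KB is determined by the class of symmetric frames.

B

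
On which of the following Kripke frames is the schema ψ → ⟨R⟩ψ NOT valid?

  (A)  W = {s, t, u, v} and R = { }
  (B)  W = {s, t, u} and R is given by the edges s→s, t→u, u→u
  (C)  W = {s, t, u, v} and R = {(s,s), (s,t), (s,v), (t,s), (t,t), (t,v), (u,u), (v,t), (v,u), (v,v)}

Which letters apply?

A, B

The schema ψ → ⟨R⟩ψ is the dual of axiom T; it is valid on a frame iff R is reflexive.
(A) R is not reflexive (not s R s), so the schema fails here.
(B) R is not reflexive (not t R t), so the schema fails here.
(C) R is reflexive (each world relates to itself), so the schema is valid here.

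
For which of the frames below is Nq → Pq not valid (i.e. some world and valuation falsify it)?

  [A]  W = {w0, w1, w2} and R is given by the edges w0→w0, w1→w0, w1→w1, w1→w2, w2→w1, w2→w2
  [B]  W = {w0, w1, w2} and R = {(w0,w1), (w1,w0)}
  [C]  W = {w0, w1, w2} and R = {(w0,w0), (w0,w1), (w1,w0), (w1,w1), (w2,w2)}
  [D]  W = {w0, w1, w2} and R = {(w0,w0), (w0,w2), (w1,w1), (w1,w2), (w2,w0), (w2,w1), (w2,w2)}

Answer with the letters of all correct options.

The schema Nq → Pq is axiom D; it is valid on a frame iff R is serial.
(A) R is serial (every world has an R-successor), so the schema is valid here.
(B) R is not serial (w2 has no R-successor), so the schema fails here.
(C) R is serial (every world has an R-successor), so the schema is valid here.
(D) R is serial (every world has an R-successor), so the schema is valid here.

B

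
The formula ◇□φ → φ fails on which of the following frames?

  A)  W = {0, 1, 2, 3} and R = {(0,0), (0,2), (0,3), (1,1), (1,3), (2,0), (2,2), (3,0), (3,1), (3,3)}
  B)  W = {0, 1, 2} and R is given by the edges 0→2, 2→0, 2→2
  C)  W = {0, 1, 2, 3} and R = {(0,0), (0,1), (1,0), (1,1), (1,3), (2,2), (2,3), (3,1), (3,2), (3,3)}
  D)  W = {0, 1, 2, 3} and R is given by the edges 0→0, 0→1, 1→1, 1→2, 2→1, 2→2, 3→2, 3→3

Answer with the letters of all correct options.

D

The schema ◇□φ → φ is the dual of axiom B; it is valid on a frame iff R is symmetric.
(A) R is symmetric (every R-edge is matched by its reverse), so the schema is valid here.
(B) R is symmetric (every R-edge is matched by its reverse), so the schema is valid here.
(C) R is symmetric (every R-edge is matched by its reverse), so the schema is valid here.
(D) R is not symmetric (0 R 1 but not 1 R 0), so the schema fails here.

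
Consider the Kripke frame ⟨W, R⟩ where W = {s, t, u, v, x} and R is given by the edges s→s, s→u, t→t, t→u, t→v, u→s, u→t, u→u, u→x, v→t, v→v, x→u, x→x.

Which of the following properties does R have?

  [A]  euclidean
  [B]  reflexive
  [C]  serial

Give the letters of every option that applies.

B, C

(A) not euclidean: t R u and t R v but not u R v.
(B) reflexive: each world relates to itself.
(C) serial: every world has an R-successor.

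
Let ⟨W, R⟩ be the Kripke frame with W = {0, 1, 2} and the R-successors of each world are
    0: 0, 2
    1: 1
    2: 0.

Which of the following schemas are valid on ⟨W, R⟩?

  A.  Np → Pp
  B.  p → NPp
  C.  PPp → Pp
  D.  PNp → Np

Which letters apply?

A, B

R is symmetric: every R-edge is matched by its reverse.
R is not transitive: 2 R 0 and 0 R 2 but not 2 R 2.
R is not euclidean: 0 R 2 and 0 R 2 but not 2 R 2.
R is serial: every world has an R-successor.
(A) Np → Pp is axiom D, which corresponds to seriality. R is serial — valid.
(B) axiom B: valid iff R is symmetric. R is symmetric — valid.
(C) PPp → Pp (the dual of axiom 4) characterises the transitive frames. R is not transitive — not valid.
(D) PNp → Np is the dual of axiom 5, which corresponds to the euclidean property. R is not euclidean — not valid.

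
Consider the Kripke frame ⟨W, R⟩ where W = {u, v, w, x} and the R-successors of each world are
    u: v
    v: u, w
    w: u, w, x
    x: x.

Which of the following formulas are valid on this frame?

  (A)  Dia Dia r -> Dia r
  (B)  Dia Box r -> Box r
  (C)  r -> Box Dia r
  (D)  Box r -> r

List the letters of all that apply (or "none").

none

R is not reflexive: not u R u.
R is not symmetric: v R w but not w R v.
R is not transitive: u R v and v R u but not u R u.
R is not euclidean: v R u and v R w but not u R w.
(A) Dia Dia r -> Dia r is the dual of axiom 4; it is valid on a frame exactly when R is transitive. R is not transitive, so not valid.
(B) Dia Box r -> Box r is the dual of axiom 5, which corresponds to the euclidean property. R is not euclidean — not valid.
(C) r -> Box Dia r is axiom B, which corresponds to symmetry. R is not symmetric — not valid.
(D) Box r -> r (axiom T) characterises the reflexive frames. R is not reflexive — not valid.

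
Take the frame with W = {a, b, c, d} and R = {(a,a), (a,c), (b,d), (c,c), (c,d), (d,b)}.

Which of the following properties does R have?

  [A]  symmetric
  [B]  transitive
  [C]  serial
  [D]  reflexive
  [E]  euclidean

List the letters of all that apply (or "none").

(A) not symmetric: a R c but not c R a.
(B) not transitive: a R c and c R d but not a R d.
(C) serial: every world has an R-successor.
(D) not reflexive: not b R b.
(E) not euclidean: a R c and a R a but not c R a.

C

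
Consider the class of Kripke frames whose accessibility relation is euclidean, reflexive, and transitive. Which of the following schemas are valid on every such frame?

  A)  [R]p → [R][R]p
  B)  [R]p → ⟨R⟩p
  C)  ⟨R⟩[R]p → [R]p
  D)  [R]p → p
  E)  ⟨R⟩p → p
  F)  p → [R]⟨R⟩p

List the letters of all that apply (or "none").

A, B, C, D, F

A relation that is euclidean, reflexive, and transitive is also serial and symmetric.
(A) [R]p → [R][R]p (axiom 4) characterises the transitive frames. Every such R is transitive — valid.
(B) [R]p → ⟨R⟩p is axiom D; it is valid on a frame exactly when R is serial. Every such R is serial, so valid.
(C) ⟨R⟩[R]p → [R]p is the dual of axiom 5; it is valid on a frame exactly when R is euclidean. Every such R is euclidean, so valid.
(D) axiom T: valid iff R is reflexive. Every such R is reflexive — valid.
(E) ⟨R⟩p → p (the converse of T) corresponds to R being a subset of the identity. Such an R need not be a subset of the identity, so not valid.
(F) p → [R]⟨R⟩p (axiom B) characterises the symmetric frames. Every such R is symmetric — valid.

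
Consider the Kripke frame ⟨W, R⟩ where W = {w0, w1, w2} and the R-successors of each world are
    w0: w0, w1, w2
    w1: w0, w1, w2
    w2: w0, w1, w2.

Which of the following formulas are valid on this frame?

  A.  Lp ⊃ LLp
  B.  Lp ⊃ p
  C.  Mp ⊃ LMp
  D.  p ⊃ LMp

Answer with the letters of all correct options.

A, B, C, D

R is reflexive: each world relates to itself.
R is symmetric: every R-edge is matched by its reverse.
R is transitive: R is closed under composition.
R is euclidean: any two R-successors of the same world are R-related.
(A) axiom 4: valid iff R is transitive. R is transitive — valid.
(B) Lp ⊃ p (axiom T) characterises the reflexive frames. R is reflexive — valid.
(C) Mp ⊃ LMp is axiom 5; it is valid on a frame exactly when R is euclidean. R is euclidean, so valid.
(D) axiom B: valid iff R is symmetric. R is symmetric — valid.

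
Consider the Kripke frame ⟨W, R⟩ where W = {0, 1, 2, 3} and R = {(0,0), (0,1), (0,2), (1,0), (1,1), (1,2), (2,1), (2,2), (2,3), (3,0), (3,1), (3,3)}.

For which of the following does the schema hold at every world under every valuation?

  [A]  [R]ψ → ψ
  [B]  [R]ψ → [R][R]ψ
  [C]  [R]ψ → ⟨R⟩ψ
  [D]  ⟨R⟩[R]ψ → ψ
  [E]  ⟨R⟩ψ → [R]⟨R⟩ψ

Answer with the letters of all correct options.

R is reflexive: each world relates to itself.
R is not symmetric: 0 R 2 but not 2 R 0.
R is not transitive: 0 R 2 and 2 R 3 but not 0 R 3.
R is not euclidean: 0 R 2 and 0 R 0 but not 2 R 0.
R is serial: every world has an R-successor.
(A) axiom T: valid iff R is reflexive. R is reflexive — valid.
(B) [R]ψ → [R][R]ψ is axiom 4, which corresponds to transitivity. R is not transitive — not valid.
(C) axiom D: valid iff R is serial. R is serial — valid.
(D) the dual of axiom B: valid iff R is symmetric. R is not symmetric — not valid.
(E) ⟨R⟩ψ → [R]⟨R⟩ψ is axiom 5; it is valid on a frame exactly when R is euclidean. R is not euclidean, so not valid.

A, C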